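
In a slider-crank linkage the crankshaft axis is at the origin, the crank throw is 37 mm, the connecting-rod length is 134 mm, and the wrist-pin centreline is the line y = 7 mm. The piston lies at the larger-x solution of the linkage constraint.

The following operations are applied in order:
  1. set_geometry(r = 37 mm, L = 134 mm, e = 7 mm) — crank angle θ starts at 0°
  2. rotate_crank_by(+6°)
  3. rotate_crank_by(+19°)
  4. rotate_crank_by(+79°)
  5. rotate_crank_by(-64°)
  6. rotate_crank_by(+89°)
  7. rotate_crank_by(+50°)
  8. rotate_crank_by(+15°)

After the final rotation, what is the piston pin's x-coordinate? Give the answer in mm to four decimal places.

set_geometry: r = 37 mm, L = 134 mm, e = 7 mm; θ ← 0°
rotate_crank_by(+6°): θ ← 0° +6° = 6°
rotate_crank_by(+19°): θ ← 6° +19° = 25°
rotate_crank_by(+79°): θ ← 25° +79° = 104°
rotate_crank_by(-64°): θ ← 104° -64° = 40°
rotate_crank_by(+89°): θ ← 40° +89° = 129°
rotate_crank_by(+50°): θ ← 129° +50° = 179°
rotate_crank_by(+15°): θ ← 179° +15° = 194°
crank pin P = (r cos θ, r sin θ) = (-35.900942, -8.951110)
h = r sin θ − e = -8.951110 − 7 = -15.951110
x = r cos θ + √(L² − h²) = -35.900942 + √(17956.0 − 254.4379) = -35.900942 + 133.047218 = 97.146276

97.1463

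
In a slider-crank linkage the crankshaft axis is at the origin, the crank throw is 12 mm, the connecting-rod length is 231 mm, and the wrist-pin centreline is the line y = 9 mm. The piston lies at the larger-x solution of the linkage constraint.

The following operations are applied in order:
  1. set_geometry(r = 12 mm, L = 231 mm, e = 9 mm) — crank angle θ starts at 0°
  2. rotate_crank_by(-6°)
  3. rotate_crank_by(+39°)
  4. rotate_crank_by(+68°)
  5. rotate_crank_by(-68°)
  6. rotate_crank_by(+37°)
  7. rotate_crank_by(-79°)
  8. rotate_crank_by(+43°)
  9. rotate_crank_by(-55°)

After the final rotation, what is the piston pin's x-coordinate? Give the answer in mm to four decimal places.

241.8197

set_geometry: r = 12 mm, L = 231 mm, e = 9 mm; θ ← 0°
rotate_crank_by(-6°): θ ← 0° -6° = -6°
rotate_crank_by(+39°): θ ← -6° +39° = 33°
rotate_crank_by(+68°): θ ← 33° +68° = 101°
rotate_crank_by(-68°): θ ← 101° -68° = 33°
rotate_crank_by(+37°): θ ← 33° +37° = 70°
rotate_crank_by(-79°): θ ← 70° -79° = -9°
rotate_crank_by(+43°): θ ← -9° +43° = 34°
rotate_crank_by(-55°): θ ← 34° -55° = -21°
crank pin P = (r cos θ, r sin θ) = (11.202965, -4.300415)
h = r sin θ − e = -4.300415 − 9 = -13.300415
x = r cos θ + √(L² − h²) = 11.202965 + √(53361.0 − 176.9010) = 11.202965 + 230.616779 = 241.819745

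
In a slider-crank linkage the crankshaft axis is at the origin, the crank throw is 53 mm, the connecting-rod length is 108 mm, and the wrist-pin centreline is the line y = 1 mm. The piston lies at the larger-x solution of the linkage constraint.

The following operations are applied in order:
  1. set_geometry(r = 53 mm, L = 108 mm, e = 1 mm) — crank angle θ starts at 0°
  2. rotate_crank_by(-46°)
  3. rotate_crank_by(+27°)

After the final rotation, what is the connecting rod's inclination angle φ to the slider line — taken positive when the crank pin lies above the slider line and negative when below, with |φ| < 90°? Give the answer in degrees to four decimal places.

-9.7314

set_geometry: r = 53 mm, L = 108 mm, e = 1 mm; θ ← 0°
rotate_crank_by(-46°): θ ← 0° -46° = -46°
rotate_crank_by(+27°): θ ← -46° +27° = -19°
crank pin P = (r cos θ, r sin θ) = (50.112485, -17.255112)
h = r sin θ − e = -17.255112 − 1 = -18.255112
sin φ = h / L = -18.255112 / 108 = -0.16902882
φ = arcsin(-0.16902882) = -9.731357°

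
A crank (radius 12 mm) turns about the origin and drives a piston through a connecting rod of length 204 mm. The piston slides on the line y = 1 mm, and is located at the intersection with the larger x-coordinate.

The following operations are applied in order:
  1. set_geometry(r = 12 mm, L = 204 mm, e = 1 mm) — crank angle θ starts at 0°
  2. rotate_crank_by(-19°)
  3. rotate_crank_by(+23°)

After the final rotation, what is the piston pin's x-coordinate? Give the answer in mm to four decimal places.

215.9707

set_geometry: r = 12 mm, L = 204 mm, e = 1 mm; θ ← 0°
rotate_crank_by(-19°): θ ← 0° -19° = -19°
rotate_crank_by(+23°): θ ← -19° +23° = 4°
crank pin P = (r cos θ, r sin θ) = (11.970769, 0.837078)
h = r sin θ − e = 0.837078 − 1 = -0.162922
x = r cos θ + √(L² − h²) = 11.970769 + √(41616.0 − 0.0265) = 11.970769 + 203.999935 = 215.970704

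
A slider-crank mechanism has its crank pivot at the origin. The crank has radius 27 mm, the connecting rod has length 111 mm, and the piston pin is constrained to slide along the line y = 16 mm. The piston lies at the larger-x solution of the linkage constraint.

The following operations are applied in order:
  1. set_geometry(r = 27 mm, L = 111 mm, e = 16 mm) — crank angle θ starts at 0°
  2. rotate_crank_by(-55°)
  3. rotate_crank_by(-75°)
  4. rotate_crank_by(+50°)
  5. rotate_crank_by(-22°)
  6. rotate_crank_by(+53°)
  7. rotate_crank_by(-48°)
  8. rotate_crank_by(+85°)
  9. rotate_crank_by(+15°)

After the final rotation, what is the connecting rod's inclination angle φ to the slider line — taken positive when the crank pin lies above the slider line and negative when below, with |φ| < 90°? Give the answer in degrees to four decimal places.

-7.5513

set_geometry: r = 27 mm, L = 111 mm, e = 16 mm; θ ← 0°
rotate_crank_by(-55°): θ ← 0° -55° = -55°
rotate_crank_by(-75°): θ ← -55° -75° = -130°
rotate_crank_by(+50°): θ ← -130° +50° = -80°
rotate_crank_by(-22°): θ ← -80° -22° = -102°
rotate_crank_by(+53°): θ ← -102° +53° = -49°
rotate_crank_by(-48°): θ ← -49° -48° = -97°
rotate_crank_by(+85°): θ ← -97° +85° = -12°
rotate_crank_by(+15°): θ ← -12° +15° = 3°
crank pin P = (r cos θ, r sin θ) = (26.962997, 1.413071)
h = r sin θ − e = 1.413071 − 16 = -14.586929
sin φ = h / L = -14.586929 / 111 = -0.13141378
φ = arcsin(-0.13141378) = -7.551297°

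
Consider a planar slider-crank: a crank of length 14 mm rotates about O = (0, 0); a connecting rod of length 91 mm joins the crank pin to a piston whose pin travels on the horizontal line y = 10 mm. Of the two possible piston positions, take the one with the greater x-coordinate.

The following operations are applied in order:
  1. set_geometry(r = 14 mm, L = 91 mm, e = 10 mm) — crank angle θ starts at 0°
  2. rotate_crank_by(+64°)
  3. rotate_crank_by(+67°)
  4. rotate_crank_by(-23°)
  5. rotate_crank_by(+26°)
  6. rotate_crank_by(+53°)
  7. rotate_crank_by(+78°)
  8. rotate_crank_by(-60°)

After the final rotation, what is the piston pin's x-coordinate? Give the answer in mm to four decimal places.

76.9089

set_geometry: r = 14 mm, L = 91 mm, e = 10 mm; θ ← 0°
rotate_crank_by(+64°): θ ← 0° +64° = 64°
rotate_crank_by(+67°): θ ← 64° +67° = 131°
rotate_crank_by(-23°): θ ← 131° -23° = 108°
rotate_crank_by(+26°): θ ← 108° +26° = 134°
rotate_crank_by(+53°): θ ← 134° +53° = 187°
rotate_crank_by(+78°): θ ← 187° +78° = 265°
rotate_crank_by(-60°): θ ← 265° -60° = 205°
crank pin P = (r cos θ, r sin θ) = (-12.688309, -5.916656)
h = r sin θ − e = -5.916656 − 10 = -15.916656
x = r cos θ + √(L² − h²) = -12.688309 + √(8281.0 − 253.3399) = -12.688309 + 89.597210 = 76.908901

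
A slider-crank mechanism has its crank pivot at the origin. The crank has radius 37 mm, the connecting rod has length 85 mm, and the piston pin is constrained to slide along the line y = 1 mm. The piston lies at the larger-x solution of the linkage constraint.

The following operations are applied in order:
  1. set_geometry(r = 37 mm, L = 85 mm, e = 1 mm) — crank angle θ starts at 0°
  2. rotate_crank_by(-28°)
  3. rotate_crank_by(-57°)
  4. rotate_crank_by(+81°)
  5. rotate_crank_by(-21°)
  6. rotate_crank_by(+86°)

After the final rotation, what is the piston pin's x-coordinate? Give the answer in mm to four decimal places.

set_geometry: r = 37 mm, L = 85 mm, e = 1 mm; θ ← 0°
rotate_crank_by(-28°): θ ← 0° -28° = -28°
rotate_crank_by(-57°): θ ← -28° -57° = -85°
rotate_crank_by(+81°): θ ← -85° +81° = -4°
rotate_crank_by(-21°): θ ← -4° -21° = -25°
rotate_crank_by(+86°): θ ← -25° +86° = 61°
crank pin P = (r cos θ, r sin θ) = (17.937956, 32.360929)
h = r sin θ − e = 32.360929 − 1 = 31.360929
x = r cos θ + √(L² − h²) = 17.937956 + √(7225.0 − 983.5079) = 17.937956 + 79.003115 = 96.941071

96.9411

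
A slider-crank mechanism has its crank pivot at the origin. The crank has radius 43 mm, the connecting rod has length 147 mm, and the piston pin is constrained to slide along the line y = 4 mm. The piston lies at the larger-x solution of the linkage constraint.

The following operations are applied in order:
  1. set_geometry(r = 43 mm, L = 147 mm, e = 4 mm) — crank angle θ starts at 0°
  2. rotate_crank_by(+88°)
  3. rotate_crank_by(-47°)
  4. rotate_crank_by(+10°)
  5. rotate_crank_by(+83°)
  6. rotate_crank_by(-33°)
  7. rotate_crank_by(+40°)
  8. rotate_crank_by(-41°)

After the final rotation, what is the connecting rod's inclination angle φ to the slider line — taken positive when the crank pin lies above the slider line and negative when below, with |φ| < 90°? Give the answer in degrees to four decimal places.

set_geometry: r = 43 mm, L = 147 mm, e = 4 mm; θ ← 0°
rotate_crank_by(+88°): θ ← 0° +88° = 88°
rotate_crank_by(-47°): θ ← 88° -47° = 41°
rotate_crank_by(+10°): θ ← 41° +10° = 51°
rotate_crank_by(+83°): θ ← 51° +83° = 134°
rotate_crank_by(-33°): θ ← 134° -33° = 101°
rotate_crank_by(+40°): θ ← 101° +40° = 141°
rotate_crank_by(-41°): θ ← 141° -41° = 100°
crank pin P = (r cos θ, r sin θ) = (-7.466872, 42.346733)
h = r sin θ − e = 42.346733 − 4 = 38.346733
sin φ = h / L = 38.346733 / 147 = 0.26086213
φ = arcsin(0.26086213) = 15.121224°

15.1212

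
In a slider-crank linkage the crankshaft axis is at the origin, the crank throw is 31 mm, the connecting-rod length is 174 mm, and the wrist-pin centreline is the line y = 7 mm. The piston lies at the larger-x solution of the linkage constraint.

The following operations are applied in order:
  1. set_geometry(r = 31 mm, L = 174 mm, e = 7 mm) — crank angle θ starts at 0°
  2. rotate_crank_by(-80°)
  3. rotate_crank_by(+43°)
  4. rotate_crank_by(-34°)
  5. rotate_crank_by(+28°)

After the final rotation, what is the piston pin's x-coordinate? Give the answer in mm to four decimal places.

194.3811

set_geometry: r = 31 mm, L = 174 mm, e = 7 mm; θ ← 0°
rotate_crank_by(-80°): θ ← 0° -80° = -80°
rotate_crank_by(+43°): θ ← -80° +43° = -37°
rotate_crank_by(-34°): θ ← -37° -34° = -71°
rotate_crank_by(+28°): θ ← -71° +28° = -43°
crank pin P = (r cos θ, r sin θ) = (22.671965, -21.141949)
h = r sin θ − e = -21.141949 − 7 = -28.141949
x = r cos θ + √(L² − h²) = 22.671965 + √(30276.0 − 791.9693) = 22.671965 + 171.709146 = 194.381110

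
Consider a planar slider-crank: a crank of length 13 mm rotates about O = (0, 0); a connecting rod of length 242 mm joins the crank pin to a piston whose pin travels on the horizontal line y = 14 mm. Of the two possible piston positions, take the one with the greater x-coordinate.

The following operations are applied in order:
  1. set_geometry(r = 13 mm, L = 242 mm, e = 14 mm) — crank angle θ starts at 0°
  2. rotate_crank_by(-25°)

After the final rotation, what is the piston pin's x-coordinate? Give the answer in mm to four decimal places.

set_geometry: r = 13 mm, L = 242 mm, e = 14 mm; θ ← 0°
rotate_crank_by(-25°): θ ← 0° -25° = -25°
crank pin P = (r cos θ, r sin θ) = (11.782001, -5.494037)
h = r sin θ − e = -5.494037 − 14 = -19.494037
x = r cos θ + √(L² − h²) = 11.782001 + √(58564.0 − 380.0175) = 11.782001 + 241.213562 = 252.995563

252.9956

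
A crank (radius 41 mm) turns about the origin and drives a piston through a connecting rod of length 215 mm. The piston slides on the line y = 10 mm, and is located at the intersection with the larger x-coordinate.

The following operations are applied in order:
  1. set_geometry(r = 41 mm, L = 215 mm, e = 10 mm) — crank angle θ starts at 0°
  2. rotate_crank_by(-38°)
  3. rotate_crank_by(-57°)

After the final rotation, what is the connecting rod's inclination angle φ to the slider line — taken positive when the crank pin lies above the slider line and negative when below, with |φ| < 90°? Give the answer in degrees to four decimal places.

-13.6791

set_geometry: r = 41 mm, L = 215 mm, e = 10 mm; θ ← 0°
rotate_crank_by(-38°): θ ← 0° -38° = -38°
rotate_crank_by(-57°): θ ← -38° -57° = -95°
crank pin P = (r cos θ, r sin θ) = (-3.573385, -40.843983)
h = r sin θ − e = -40.843983 − 10 = -50.843983
sin φ = h / L = -50.843983 / 215 = -0.23648364
φ = arcsin(-0.23648364) = -13.679094°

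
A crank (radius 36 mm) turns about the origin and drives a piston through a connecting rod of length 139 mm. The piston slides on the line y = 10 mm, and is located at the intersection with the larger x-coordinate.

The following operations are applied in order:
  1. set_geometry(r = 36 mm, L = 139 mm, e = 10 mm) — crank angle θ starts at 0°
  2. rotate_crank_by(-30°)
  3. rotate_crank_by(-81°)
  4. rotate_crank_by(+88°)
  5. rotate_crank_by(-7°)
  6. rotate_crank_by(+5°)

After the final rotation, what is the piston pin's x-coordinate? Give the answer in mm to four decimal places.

set_geometry: r = 36 mm, L = 139 mm, e = 10 mm; θ ← 0°
rotate_crank_by(-30°): θ ← 0° -30° = -30°
rotate_crank_by(-81°): θ ← -30° -81° = -111°
rotate_crank_by(+88°): θ ← -111° +88° = -23°
rotate_crank_by(-7°): θ ← -23° -7° = -30°
rotate_crank_by(+5°): θ ← -30° +5° = -25°
crank pin P = (r cos θ, r sin θ) = (32.627080, -15.214257)
h = r sin θ − e = -15.214257 − 10 = -25.214257
x = r cos θ + √(L² − h²) = 32.627080 + √(19321.0 − 635.7588) = 32.627080 + 136.693969 = 169.321050

169.3210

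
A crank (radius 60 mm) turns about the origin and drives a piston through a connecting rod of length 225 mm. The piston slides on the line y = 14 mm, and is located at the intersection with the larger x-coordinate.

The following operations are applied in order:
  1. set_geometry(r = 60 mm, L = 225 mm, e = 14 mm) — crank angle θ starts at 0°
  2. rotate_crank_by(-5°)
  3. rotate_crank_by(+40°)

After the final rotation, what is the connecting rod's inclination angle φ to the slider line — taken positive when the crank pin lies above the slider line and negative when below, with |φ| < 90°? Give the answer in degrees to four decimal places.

set_geometry: r = 60 mm, L = 225 mm, e = 14 mm; θ ← 0°
rotate_crank_by(-5°): θ ← 0° -5° = -5°
rotate_crank_by(+40°): θ ← -5° +40° = 35°
crank pin P = (r cos θ, r sin θ) = (49.149123, 34.414586)
h = r sin θ − e = 34.414586 − 14 = 20.414586
sin φ = h / L = 20.414586 / 225 = 0.09073149
φ = arcsin(0.09073149) = 5.205691°

5.2057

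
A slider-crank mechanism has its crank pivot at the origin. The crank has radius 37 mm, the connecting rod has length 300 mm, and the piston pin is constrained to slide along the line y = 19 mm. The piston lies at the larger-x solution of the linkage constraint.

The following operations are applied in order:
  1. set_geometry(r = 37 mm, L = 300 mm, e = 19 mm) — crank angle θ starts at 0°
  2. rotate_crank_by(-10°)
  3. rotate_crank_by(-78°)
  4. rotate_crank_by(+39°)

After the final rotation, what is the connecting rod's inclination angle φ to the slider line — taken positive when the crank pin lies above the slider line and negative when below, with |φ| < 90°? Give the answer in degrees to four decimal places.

set_geometry: r = 37 mm, L = 300 mm, e = 19 mm; θ ← 0°
rotate_crank_by(-10°): θ ← 0° -10° = -10°
rotate_crank_by(-78°): θ ← -10° -78° = -88°
rotate_crank_by(+39°): θ ← -88° +39° = -49°
crank pin P = (r cos θ, r sin θ) = (24.274184, -27.924254)
h = r sin θ − e = -27.924254 − 19 = -46.924254
sin φ = h / L = -46.924254 / 300 = -0.15641418
φ = arcsin(-0.15641418) = -8.998823°

-8.9988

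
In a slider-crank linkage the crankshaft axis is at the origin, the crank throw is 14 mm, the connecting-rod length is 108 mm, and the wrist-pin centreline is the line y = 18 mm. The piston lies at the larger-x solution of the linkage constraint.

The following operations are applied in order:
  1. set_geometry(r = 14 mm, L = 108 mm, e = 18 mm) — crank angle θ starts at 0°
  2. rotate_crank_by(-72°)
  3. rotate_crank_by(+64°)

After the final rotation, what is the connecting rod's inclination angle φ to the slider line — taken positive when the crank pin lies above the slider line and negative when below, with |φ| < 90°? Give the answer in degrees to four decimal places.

-10.6441

set_geometry: r = 14 mm, L = 108 mm, e = 18 mm; θ ← 0°
rotate_crank_by(-72°): θ ← 0° -72° = -72°
rotate_crank_by(+64°): θ ← -72° +64° = -8°
crank pin P = (r cos θ, r sin θ) = (13.863753, -1.948423)
h = r sin θ − e = -1.948423 − 18 = -19.948423
sin φ = h / L = -19.948423 / 108 = -0.18470762
φ = arcsin(-0.18470762) = -10.644087°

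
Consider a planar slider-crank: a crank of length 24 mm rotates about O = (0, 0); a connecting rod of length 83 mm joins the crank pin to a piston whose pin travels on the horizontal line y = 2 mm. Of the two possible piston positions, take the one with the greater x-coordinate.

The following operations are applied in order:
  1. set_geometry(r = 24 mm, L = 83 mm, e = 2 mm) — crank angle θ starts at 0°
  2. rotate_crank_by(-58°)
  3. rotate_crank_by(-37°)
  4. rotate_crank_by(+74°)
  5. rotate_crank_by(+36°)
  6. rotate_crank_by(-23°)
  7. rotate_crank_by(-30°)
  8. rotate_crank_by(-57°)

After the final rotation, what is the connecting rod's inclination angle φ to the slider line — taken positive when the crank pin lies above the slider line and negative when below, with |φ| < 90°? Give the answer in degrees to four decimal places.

set_geometry: r = 24 mm, L = 83 mm, e = 2 mm; θ ← 0°
rotate_crank_by(-58°): θ ← 0° -58° = -58°
rotate_crank_by(-37°): θ ← -58° -37° = -95°
rotate_crank_by(+74°): θ ← -95° +74° = -21°
rotate_crank_by(+36°): θ ← -21° +36° = 15°
rotate_crank_by(-23°): θ ← 15° -23° = -8°
rotate_crank_by(-30°): θ ← -8° -30° = -38°
rotate_crank_by(-57°): θ ← -38° -57° = -95°
crank pin P = (r cos θ, r sin θ) = (-2.091738, -23.908673)
h = r sin θ − e = -23.908673 − 2 = -25.908673
sin φ = h / L = -25.908673 / 83 = -0.31215268
φ = arcsin(-0.31215268) = -18.189009°

-18.1890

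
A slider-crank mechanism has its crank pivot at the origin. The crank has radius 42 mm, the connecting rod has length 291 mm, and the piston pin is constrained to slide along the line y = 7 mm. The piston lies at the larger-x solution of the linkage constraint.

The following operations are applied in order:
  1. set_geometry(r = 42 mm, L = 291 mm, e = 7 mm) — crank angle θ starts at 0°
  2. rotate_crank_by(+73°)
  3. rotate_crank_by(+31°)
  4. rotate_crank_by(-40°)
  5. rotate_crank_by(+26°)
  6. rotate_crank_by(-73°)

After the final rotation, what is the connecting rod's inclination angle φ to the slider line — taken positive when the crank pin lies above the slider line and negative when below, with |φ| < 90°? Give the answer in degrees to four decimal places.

1.0396

set_geometry: r = 42 mm, L = 291 mm, e = 7 mm; θ ← 0°
rotate_crank_by(+73°): θ ← 0° +73° = 73°
rotate_crank_by(+31°): θ ← 73° +31° = 104°
rotate_crank_by(-40°): θ ← 104° -40° = 64°
rotate_crank_by(+26°): θ ← 64° +26° = 90°
rotate_crank_by(-73°): θ ← 90° -73° = 17°
crank pin P = (r cos θ, r sin θ) = (40.164800, 12.279612)
h = r sin θ − e = 12.279612 − 7 = 5.279612
sin φ = h / L = 5.279612 / 291 = 0.01814300
φ = arcsin(0.01814300) = 1.039574°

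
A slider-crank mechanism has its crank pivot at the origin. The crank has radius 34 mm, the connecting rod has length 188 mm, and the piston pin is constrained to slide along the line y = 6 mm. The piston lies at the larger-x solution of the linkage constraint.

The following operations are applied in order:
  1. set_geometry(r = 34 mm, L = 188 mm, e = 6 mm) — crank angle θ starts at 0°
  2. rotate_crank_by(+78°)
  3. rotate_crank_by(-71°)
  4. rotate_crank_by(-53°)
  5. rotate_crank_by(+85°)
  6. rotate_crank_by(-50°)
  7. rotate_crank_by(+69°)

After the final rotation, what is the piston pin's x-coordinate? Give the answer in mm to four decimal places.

204.6255

set_geometry: r = 34 mm, L = 188 mm, e = 6 mm; θ ← 0°
rotate_crank_by(+78°): θ ← 0° +78° = 78°
rotate_crank_by(-71°): θ ← 78° -71° = 7°
rotate_crank_by(-53°): θ ← 7° -53° = -46°
rotate_crank_by(+85°): θ ← -46° +85° = 39°
rotate_crank_by(-50°): θ ← 39° -50° = -11°
rotate_crank_by(+69°): θ ← -11° +69° = 58°
crank pin P = (r cos θ, r sin θ) = (18.017255, 28.833635)
h = r sin θ − e = 28.833635 − 6 = 22.833635
x = r cos θ + √(L² − h²) = 18.017255 + √(35344.0 − 521.3749) = 18.017255 + 186.608213 = 204.625468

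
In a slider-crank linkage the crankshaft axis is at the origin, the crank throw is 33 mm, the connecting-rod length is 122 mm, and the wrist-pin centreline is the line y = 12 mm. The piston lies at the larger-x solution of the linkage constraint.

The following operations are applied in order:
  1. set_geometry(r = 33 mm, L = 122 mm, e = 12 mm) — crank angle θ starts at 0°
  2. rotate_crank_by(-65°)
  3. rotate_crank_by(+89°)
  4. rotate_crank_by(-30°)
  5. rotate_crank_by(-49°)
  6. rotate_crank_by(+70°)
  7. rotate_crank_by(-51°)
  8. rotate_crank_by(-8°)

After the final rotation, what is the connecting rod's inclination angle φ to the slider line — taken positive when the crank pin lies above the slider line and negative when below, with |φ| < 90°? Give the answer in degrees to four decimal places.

-16.6342

set_geometry: r = 33 mm, L = 122 mm, e = 12 mm; θ ← 0°
rotate_crank_by(-65°): θ ← 0° -65° = -65°
rotate_crank_by(+89°): θ ← -65° +89° = 24°
rotate_crank_by(-30°): θ ← 24° -30° = -6°
rotate_crank_by(-49°): θ ← -6° -49° = -55°
rotate_crank_by(+70°): θ ← -55° +70° = 15°
rotate_crank_by(-51°): θ ← 15° -51° = -36°
rotate_crank_by(-8°): θ ← -36° -8° = -44°
crank pin P = (r cos θ, r sin θ) = (23.738213, -22.923726)
h = r sin θ − e = -22.923726 − 12 = -34.923726
sin φ = h / L = -34.923726 / 122 = -0.28626005
φ = arcsin(-0.28626005) = -16.634183°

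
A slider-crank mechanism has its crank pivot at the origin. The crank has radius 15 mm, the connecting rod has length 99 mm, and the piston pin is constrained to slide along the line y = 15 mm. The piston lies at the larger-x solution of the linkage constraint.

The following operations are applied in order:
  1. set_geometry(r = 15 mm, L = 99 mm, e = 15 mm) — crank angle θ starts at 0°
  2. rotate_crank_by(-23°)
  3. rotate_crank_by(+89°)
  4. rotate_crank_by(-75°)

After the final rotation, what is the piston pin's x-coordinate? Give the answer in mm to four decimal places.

set_geometry: r = 15 mm, L = 99 mm, e = 15 mm; θ ← 0°
rotate_crank_by(-23°): θ ← 0° -23° = -23°
rotate_crank_by(+89°): θ ← -23° +89° = 66°
rotate_crank_by(-75°): θ ← 66° -75° = -9°
crank pin P = (r cos θ, r sin θ) = (14.815325, -2.346517)
h = r sin θ − e = -2.346517 − 15 = -17.346517
x = r cos θ + √(L² − h²) = 14.815325 + √(9801.0 − 300.9017) = 14.815325 + 97.468448 = 112.283773

112.2838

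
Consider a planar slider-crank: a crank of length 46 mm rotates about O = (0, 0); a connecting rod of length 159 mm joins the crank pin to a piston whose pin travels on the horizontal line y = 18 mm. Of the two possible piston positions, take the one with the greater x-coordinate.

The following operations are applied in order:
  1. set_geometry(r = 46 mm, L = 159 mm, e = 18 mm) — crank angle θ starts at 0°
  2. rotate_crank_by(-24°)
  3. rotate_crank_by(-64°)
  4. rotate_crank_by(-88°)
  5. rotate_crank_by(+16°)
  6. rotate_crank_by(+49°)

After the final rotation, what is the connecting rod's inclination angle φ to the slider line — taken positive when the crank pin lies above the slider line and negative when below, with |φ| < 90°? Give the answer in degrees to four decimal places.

set_geometry: r = 46 mm, L = 159 mm, e = 18 mm; θ ← 0°
rotate_crank_by(-24°): θ ← 0° -24° = -24°
rotate_crank_by(-64°): θ ← -24° -64° = -88°
rotate_crank_by(-88°): θ ← -88° -88° = -176°
rotate_crank_by(+16°): θ ← -176° +16° = -160°
rotate_crank_by(+49°): θ ← -160° +49° = -111°
crank pin P = (r cos θ, r sin θ) = (-16.484926, -42.944700)
h = r sin θ − e = -42.944700 − 18 = -60.944700
sin φ = h / L = -60.944700 / 159 = -0.38330000
φ = arcsin(-0.38330000) = -22.538243°

-22.5382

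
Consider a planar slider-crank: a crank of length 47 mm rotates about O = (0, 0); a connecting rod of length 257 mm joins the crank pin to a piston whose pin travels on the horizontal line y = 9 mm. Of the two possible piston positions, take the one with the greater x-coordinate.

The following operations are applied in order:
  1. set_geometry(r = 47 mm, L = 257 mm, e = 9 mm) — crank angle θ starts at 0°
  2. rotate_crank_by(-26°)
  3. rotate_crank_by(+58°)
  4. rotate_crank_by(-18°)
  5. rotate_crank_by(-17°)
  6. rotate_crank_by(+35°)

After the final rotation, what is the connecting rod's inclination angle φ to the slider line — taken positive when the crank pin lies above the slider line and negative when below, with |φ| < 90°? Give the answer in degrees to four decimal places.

3.5484

set_geometry: r = 47 mm, L = 257 mm, e = 9 mm; θ ← 0°
rotate_crank_by(-26°): θ ← 0° -26° = -26°
rotate_crank_by(+58°): θ ← -26° +58° = 32°
rotate_crank_by(-18°): θ ← 32° -18° = 14°
rotate_crank_by(-17°): θ ← 14° -17° = -3°
rotate_crank_by(+35°): θ ← -3° +35° = 32°
crank pin P = (r cos θ, r sin θ) = (39.858261, 24.906205)
h = r sin θ − e = 24.906205 − 9 = 15.906205
sin φ = h / L = 15.906205 / 257 = 0.06189185
φ = arcsin(0.06189185) = 3.548410°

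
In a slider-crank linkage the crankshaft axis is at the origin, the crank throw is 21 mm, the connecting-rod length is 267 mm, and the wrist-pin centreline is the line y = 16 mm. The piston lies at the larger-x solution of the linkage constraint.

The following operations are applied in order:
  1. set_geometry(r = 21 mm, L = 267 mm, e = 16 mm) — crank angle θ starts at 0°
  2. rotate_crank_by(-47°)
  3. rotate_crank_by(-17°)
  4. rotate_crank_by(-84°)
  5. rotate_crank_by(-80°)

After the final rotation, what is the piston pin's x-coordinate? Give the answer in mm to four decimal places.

252.9480

set_geometry: r = 21 mm, L = 267 mm, e = 16 mm; θ ← 0°
rotate_crank_by(-47°): θ ← 0° -47° = -47°
rotate_crank_by(-17°): θ ← -47° -17° = -64°
rotate_crank_by(-84°): θ ← -64° -84° = -148°
rotate_crank_by(-80°): θ ← -148° -80° = -228°
crank pin P = (r cos θ, r sin θ) = (-14.051743, 15.606041)
h = r sin θ − e = 15.606041 − 16 = -0.393959
x = r cos θ + √(L² − h²) = -14.051743 + √(71289.0 − 0.1552) = -14.051743 + 266.999709 = 252.947967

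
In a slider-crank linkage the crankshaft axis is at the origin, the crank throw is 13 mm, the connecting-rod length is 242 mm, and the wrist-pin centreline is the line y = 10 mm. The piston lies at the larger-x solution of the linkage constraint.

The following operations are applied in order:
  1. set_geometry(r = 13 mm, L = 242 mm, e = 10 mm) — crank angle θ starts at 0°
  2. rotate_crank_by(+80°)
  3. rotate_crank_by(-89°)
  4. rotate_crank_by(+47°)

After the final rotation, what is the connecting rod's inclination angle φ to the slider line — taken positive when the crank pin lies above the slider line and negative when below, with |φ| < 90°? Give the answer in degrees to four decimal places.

set_geometry: r = 13 mm, L = 242 mm, e = 10 mm; θ ← 0°
rotate_crank_by(+80°): θ ← 0° +80° = 80°
rotate_crank_by(-89°): θ ← 80° -89° = -9°
rotate_crank_by(+47°): θ ← -9° +47° = 38°
crank pin P = (r cos θ, r sin θ) = (10.244140, 8.003599)
h = r sin θ − e = 8.003599 − 10 = -1.996401
sin φ = h / L = -1.996401 / 242 = -0.00824959
φ = arcsin(-0.00824959) = -0.472672°

-0.4727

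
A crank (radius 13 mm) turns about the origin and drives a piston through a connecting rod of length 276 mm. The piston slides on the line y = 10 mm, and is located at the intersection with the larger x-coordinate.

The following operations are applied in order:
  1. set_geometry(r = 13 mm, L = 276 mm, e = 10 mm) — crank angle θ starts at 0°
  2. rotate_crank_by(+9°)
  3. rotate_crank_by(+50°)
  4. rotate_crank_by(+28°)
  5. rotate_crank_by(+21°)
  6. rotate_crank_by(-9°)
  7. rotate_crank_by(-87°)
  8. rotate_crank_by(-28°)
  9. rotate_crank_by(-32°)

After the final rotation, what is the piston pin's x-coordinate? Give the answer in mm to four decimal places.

283.9975

set_geometry: r = 13 mm, L = 276 mm, e = 10 mm; θ ← 0°
rotate_crank_by(+9°): θ ← 0° +9° = 9°
rotate_crank_by(+50°): θ ← 9° +50° = 59°
rotate_crank_by(+28°): θ ← 59° +28° = 87°
rotate_crank_by(+21°): θ ← 87° +21° = 108°
rotate_crank_by(-9°): θ ← 108° -9° = 99°
rotate_crank_by(-87°): θ ← 99° -87° = 12°
rotate_crank_by(-28°): θ ← 12° -28° = -16°
rotate_crank_by(-32°): θ ← -16° -32° = -48°
crank pin P = (r cos θ, r sin θ) = (8.698698, -9.660883)
h = r sin θ − e = -9.660883 − 10 = -19.660883
x = r cos θ + √(L² − h²) = 8.698698 + √(76176.0 − 386.5503) = 8.698698 + 275.298837 = 283.997535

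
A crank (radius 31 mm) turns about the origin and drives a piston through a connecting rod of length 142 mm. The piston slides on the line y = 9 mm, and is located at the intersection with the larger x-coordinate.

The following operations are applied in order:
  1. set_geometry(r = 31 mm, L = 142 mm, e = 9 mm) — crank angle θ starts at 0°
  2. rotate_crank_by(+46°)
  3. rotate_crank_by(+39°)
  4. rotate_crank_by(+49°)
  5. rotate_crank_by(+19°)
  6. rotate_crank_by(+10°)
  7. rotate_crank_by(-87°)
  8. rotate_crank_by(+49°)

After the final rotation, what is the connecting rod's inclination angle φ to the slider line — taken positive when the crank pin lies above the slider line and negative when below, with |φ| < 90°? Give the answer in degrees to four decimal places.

6.6295

set_geometry: r = 31 mm, L = 142 mm, e = 9 mm; θ ← 0°
rotate_crank_by(+46°): θ ← 0° +46° = 46°
rotate_crank_by(+39°): θ ← 46° +39° = 85°
rotate_crank_by(+49°): θ ← 85° +49° = 134°
rotate_crank_by(+19°): θ ← 134° +19° = 153°
rotate_crank_by(+10°): θ ← 153° +10° = 163°
rotate_crank_by(-87°): θ ← 163° -87° = 76°
rotate_crank_by(+49°): θ ← 76° +49° = 125°
crank pin P = (r cos θ, r sin θ) = (-17.780870, 25.393713)
h = r sin θ − e = 25.393713 − 9 = 16.393713
sin φ = h / L = 16.393713 / 142 = 0.11544869
φ = arcsin(0.11544869) = 6.629505°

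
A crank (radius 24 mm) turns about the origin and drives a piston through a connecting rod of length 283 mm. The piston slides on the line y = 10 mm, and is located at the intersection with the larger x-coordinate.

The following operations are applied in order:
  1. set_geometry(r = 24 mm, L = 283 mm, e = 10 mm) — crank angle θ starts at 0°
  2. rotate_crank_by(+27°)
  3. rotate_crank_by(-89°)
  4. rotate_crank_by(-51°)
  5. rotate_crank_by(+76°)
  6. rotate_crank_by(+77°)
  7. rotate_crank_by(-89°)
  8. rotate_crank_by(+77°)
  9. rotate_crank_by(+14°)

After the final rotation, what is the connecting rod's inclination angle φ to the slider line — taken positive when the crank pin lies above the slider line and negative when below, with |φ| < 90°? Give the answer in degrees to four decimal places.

set_geometry: r = 24 mm, L = 283 mm, e = 10 mm; θ ← 0°
rotate_crank_by(+27°): θ ← 0° +27° = 27°
rotate_crank_by(-89°): θ ← 27° -89° = -62°
rotate_crank_by(-51°): θ ← -62° -51° = -113°
rotate_crank_by(+76°): θ ← -113° +76° = -37°
rotate_crank_by(+77°): θ ← -37° +77° = 40°
rotate_crank_by(-89°): θ ← 40° -89° = -49°
rotate_crank_by(+77°): θ ← -49° +77° = 28°
rotate_crank_by(+14°): θ ← 28° +14° = 42°
crank pin P = (r cos θ, r sin θ) = (17.835476, 16.059135)
h = r sin θ − e = 16.059135 − 10 = 6.059135
sin φ = h / L = 6.059135 / 283 = 0.02141037
φ = arcsin(0.02141037) = 1.226818°

1.2268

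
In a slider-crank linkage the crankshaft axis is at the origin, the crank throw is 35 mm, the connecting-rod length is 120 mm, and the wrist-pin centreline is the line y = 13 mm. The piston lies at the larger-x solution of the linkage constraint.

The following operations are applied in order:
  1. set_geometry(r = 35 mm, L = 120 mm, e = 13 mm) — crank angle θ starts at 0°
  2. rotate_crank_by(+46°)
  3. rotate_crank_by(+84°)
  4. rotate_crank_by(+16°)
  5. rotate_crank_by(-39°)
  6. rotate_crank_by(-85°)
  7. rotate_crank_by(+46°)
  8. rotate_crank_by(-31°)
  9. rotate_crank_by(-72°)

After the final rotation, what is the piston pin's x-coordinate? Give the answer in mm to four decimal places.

set_geometry: r = 35 mm, L = 120 mm, e = 13 mm; θ ← 0°
rotate_crank_by(+46°): θ ← 0° +46° = 46°
rotate_crank_by(+84°): θ ← 46° +84° = 130°
rotate_crank_by(+16°): θ ← 130° +16° = 146°
rotate_crank_by(-39°): θ ← 146° -39° = 107°
rotate_crank_by(-85°): θ ← 107° -85° = 22°
rotate_crank_by(+46°): θ ← 22° +46° = 68°
rotate_crank_by(-31°): θ ← 68° -31° = 37°
rotate_crank_by(-72°): θ ← 37° -72° = -35°
crank pin P = (r cos θ, r sin θ) = (28.670322, -20.075175)
h = r sin θ − e = -20.075175 − 13 = -33.075175
x = r cos θ + √(L² − h²) = 28.670322 + √(14400.0 − 1093.9672) = 28.670322 + 115.351778 = 144.022100

144.0221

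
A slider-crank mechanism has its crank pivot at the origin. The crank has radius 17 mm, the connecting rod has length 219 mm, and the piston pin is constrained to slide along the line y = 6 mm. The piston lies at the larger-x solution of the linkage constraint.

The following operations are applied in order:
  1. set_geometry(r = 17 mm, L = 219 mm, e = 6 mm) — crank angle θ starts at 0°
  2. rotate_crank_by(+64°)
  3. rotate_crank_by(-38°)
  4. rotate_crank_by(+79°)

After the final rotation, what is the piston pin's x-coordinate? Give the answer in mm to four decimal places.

set_geometry: r = 17 mm, L = 219 mm, e = 6 mm; θ ← 0°
rotate_crank_by(+64°): θ ← 0° +64° = 64°
rotate_crank_by(-38°): θ ← 64° -38° = 26°
rotate_crank_by(+79°): θ ← 26° +79° = 105°
crank pin P = (r cos θ, r sin θ) = (-4.399924, 16.420739)
h = r sin θ − e = 16.420739 − 6 = 10.420739
x = r cos θ + √(L² − h²) = -4.399924 + √(47961.0 − 108.5918) = -4.399924 + 218.751933 = 214.352009

214.3520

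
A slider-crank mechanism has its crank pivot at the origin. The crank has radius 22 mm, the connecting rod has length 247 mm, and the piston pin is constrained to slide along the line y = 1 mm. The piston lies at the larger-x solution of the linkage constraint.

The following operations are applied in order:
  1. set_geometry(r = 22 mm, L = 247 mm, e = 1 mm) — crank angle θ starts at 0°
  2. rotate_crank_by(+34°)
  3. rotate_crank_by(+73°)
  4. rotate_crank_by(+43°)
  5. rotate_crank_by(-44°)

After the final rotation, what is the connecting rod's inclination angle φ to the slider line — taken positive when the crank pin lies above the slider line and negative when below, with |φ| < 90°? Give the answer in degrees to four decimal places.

set_geometry: r = 22 mm, L = 247 mm, e = 1 mm; θ ← 0°
rotate_crank_by(+34°): θ ← 0° +34° = 34°
rotate_crank_by(+73°): θ ← 34° +73° = 107°
rotate_crank_by(+43°): θ ← 107° +43° = 150°
rotate_crank_by(-44°): θ ← 150° -44° = 106°
crank pin P = (r cos θ, r sin θ) = (-6.064022, 21.147757)
h = r sin θ − e = 21.147757 − 1 = 20.147757
sin φ = h / L = 20.147757 / 247 = 0.08156987
φ = arcsin(0.08156987) = 4.678807°

4.6788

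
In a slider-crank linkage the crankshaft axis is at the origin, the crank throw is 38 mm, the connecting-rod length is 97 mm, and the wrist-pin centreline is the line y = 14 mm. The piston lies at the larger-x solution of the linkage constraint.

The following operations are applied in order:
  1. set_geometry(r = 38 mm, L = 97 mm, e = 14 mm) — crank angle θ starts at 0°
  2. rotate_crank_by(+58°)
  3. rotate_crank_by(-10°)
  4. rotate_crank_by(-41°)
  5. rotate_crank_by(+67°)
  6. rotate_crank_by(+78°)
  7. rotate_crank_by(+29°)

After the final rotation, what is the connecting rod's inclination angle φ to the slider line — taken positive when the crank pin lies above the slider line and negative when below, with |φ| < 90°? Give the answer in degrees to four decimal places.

-8.6946

set_geometry: r = 38 mm, L = 97 mm, e = 14 mm; θ ← 0°
rotate_crank_by(+58°): θ ← 0° +58° = 58°
rotate_crank_by(-10°): θ ← 58° -10° = 48°
rotate_crank_by(-41°): θ ← 48° -41° = 7°
rotate_crank_by(+67°): θ ← 7° +67° = 74°
rotate_crank_by(+78°): θ ← 74° +78° = 152°
rotate_crank_by(+29°): θ ← 152° +29° = 181°
crank pin P = (r cos θ, r sin θ) = (-37.994212, -0.663191)
h = r sin θ − e = -0.663191 − 14 = -14.663191
sin φ = h / L = -14.663191 / 97 = -0.15116692
φ = arcsin(-0.15116692) = -8.694557°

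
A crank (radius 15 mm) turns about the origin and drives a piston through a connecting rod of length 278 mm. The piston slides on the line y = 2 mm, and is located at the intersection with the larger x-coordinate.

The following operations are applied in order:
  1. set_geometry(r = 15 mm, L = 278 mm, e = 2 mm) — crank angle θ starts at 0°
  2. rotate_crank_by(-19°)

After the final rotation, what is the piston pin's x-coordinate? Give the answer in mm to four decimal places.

292.0975

set_geometry: r = 15 mm, L = 278 mm, e = 2 mm; θ ← 0°
rotate_crank_by(-19°): θ ← 0° -19° = -19°
crank pin P = (r cos θ, r sin θ) = (14.182779, -4.883522)
h = r sin θ − e = -4.883522 − 2 = -6.883522
x = r cos θ + √(L² − h²) = 14.182779 + √(77284.0 − 47.3829) = 14.182779 + 277.914766 = 292.097545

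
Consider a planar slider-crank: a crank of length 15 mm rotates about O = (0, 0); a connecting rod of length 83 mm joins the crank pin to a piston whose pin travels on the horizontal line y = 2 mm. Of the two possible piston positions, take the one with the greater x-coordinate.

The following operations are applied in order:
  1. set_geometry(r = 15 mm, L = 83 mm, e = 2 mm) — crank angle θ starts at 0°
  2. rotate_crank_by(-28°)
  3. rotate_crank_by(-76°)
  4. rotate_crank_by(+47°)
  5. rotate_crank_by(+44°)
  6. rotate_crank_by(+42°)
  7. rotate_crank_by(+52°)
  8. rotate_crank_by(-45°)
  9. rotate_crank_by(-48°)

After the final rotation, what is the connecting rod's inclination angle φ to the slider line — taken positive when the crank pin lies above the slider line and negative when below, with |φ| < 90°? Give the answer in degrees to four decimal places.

-3.5357

set_geometry: r = 15 mm, L = 83 mm, e = 2 mm; θ ← 0°
rotate_crank_by(-28°): θ ← 0° -28° = -28°
rotate_crank_by(-76°): θ ← -28° -76° = -104°
rotate_crank_by(+47°): θ ← -104° +47° = -57°
rotate_crank_by(+44°): θ ← -57° +44° = -13°
rotate_crank_by(+42°): θ ← -13° +42° = 29°
rotate_crank_by(+52°): θ ← 29° +52° = 81°
rotate_crank_by(-45°): θ ← 81° -45° = 36°
rotate_crank_by(-48°): θ ← 36° -48° = -12°
crank pin P = (r cos θ, r sin θ) = (14.672214, -3.118675)
h = r sin θ − e = -3.118675 − 2 = -5.118675
sin φ = h / L = -5.118675 / 83 = -0.06167079
φ = arcsin(-0.06167079) = -3.535719°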